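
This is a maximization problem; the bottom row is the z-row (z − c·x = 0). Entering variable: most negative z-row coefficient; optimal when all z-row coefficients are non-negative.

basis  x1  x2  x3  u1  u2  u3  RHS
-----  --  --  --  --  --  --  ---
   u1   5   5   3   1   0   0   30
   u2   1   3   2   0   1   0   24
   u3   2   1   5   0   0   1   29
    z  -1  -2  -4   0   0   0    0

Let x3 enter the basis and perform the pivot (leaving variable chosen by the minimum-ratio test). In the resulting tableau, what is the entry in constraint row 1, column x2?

Ratio test on column x3 — row 1: 30/3 = 10; row 2: 24/2 = 12; row 3: 29/5 = 29/5. Minimum is 29/5 at row 3 (u3 leaves); pivot element 5.
Divide row 3 by 5; eliminate column x3 from the other rows.
Row 1 update in column x2: 5 − 3·(1/5) = 22/5.

22/5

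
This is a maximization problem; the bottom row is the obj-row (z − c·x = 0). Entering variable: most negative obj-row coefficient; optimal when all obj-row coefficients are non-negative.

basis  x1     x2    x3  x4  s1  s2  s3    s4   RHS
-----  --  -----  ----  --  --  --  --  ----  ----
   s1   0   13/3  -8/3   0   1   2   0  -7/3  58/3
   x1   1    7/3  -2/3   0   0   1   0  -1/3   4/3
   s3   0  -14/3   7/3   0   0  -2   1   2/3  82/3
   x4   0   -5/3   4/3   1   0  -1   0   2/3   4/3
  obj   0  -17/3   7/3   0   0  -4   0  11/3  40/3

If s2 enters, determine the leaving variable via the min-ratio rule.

Column s2 entries and ratios — s1: (58/3)/2 = 29/3; x1: (4/3)/1 = 4/3; s3: -2 ≤ 0, skip; x4: -1 ≤ 0, skip.
Smallest ratio is 4/3 in the row of x1, so x1 leaves.

x1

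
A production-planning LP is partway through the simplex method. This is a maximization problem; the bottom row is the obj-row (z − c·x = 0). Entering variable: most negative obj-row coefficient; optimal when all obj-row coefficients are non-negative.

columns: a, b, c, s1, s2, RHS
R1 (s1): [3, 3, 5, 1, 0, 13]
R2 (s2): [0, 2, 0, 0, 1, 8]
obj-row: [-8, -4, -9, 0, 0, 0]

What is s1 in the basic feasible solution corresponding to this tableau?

s1 is basic (row 1); its value is the RHS of that row, 13.

13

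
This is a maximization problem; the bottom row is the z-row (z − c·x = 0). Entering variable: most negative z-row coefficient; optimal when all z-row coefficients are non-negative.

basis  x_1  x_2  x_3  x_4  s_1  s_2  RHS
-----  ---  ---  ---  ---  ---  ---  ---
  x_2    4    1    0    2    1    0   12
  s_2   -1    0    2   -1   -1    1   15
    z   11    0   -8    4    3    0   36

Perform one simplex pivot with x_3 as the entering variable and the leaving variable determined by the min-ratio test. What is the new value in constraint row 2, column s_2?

Ratio test on column x_3 — row 1: entry 0 ≤ 0; row 2: 15/2 = 15/2. Minimum is 15/2 at row 2 (s_2 leaves); pivot element 2.
Divide row 2 by 2; eliminate column x_3 from the other rows.
In the new row 2, the s_2 entry is the old entry divided by the pivot: 1/2 = 1/2.

1/2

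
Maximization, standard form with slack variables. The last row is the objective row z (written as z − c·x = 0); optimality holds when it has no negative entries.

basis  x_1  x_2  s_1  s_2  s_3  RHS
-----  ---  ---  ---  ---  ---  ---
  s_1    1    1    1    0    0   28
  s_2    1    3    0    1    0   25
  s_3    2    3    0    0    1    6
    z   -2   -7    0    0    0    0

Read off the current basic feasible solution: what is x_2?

0

x_2 is not in the basis, so in the current basic feasible solution x_2 = 0.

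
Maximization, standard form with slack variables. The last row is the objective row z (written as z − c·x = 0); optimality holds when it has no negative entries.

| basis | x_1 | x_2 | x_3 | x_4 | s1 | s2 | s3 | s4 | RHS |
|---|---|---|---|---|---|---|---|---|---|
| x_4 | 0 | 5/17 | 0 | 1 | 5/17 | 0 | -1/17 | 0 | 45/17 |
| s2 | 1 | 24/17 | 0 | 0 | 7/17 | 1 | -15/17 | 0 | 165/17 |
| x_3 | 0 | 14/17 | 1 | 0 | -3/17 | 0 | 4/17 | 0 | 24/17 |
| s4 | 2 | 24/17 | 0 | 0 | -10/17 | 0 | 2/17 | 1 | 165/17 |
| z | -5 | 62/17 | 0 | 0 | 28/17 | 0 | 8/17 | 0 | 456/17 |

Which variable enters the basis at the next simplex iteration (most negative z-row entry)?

x_1

Negative z-row entries: x_1: -5.
The most negative is -5 in column x_1, so x_1 enters.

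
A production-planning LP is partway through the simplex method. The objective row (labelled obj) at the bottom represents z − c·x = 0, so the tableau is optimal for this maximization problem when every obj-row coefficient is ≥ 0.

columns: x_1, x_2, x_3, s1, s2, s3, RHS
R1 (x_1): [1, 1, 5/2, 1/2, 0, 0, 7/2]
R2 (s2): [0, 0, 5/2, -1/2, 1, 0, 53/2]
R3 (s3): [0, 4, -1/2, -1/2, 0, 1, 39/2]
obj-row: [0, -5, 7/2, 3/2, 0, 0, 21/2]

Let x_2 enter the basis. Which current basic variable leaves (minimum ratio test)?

x_1

Column x_2 entries and ratios — x_1: (7/2)/1 = 7/2; s2: 0 ≤ 0, skip; s3: (39/2)/4 = 39/8.
Smallest ratio is 7/2 in the row of x_1, so x_1 leaves.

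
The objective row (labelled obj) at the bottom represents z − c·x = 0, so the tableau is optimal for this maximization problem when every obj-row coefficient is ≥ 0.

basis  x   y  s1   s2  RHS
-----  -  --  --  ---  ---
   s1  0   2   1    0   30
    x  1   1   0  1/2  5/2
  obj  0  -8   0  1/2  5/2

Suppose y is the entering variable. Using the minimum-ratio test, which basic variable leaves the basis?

Column y entries and ratios — s1: 30/2 = 15; x: (5/2)/1 = 5/2.
Smallest ratio is 5/2 in the row of x, so x leaves.

x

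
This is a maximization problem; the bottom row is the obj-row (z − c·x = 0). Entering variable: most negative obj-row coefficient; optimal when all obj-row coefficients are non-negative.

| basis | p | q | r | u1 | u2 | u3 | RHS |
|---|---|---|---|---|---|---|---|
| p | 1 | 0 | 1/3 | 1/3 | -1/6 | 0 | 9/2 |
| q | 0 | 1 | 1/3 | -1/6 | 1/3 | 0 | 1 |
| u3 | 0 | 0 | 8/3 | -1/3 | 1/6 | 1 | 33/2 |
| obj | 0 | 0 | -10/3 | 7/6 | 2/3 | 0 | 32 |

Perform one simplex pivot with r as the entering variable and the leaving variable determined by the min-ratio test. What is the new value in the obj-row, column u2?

4

Ratio test on column r — row 1: (9/2)/(1/3) = 27/2; row 2: 1/(1/3) = 3; row 3: (33/2)/(8/3) = 99/16. Minimum is 3 at row 2 (q leaves); pivot element 1/3.
Divide row 2 by 1/3; eliminate column r from the other rows.
obj-row update in column u2: 2/3 − (-10/3)·1 = 4.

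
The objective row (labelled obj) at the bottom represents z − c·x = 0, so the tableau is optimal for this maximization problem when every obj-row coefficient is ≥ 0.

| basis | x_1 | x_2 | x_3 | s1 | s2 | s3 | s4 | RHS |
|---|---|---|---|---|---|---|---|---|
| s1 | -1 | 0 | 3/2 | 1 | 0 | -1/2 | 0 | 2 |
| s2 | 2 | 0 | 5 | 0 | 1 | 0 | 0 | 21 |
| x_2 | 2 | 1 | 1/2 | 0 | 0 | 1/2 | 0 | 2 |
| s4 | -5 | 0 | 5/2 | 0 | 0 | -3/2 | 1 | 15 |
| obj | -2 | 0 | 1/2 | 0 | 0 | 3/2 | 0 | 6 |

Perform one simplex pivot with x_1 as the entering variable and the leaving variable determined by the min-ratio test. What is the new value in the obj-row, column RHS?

Ratio test on column x_1 — row 1: entry -1 ≤ 0; row 2: 21/2 = 21/2; row 3: 2/2 = 1; row 4: entry -5 ≤ 0. Minimum is 1 at row 3 (x_2 leaves); pivot element 2.
Divide row 3 by 2; eliminate column x_1 from the other rows.
obj-row update in column RHS: 6 − (-2)·1 = 8.

8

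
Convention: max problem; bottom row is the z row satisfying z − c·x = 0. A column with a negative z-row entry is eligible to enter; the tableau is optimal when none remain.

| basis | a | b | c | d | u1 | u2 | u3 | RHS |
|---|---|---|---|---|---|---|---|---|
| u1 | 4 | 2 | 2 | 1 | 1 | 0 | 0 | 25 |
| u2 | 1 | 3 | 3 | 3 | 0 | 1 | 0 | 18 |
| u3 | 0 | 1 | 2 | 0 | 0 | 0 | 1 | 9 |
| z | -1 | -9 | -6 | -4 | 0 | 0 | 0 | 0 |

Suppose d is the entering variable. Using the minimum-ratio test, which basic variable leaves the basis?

u2

Column d entries and ratios — u1: 25/1 = 25; u2: 18/3 = 6; u3: 0 ≤ 0, skip.
Smallest ratio is 6 in the row of u2, so u2 leaves.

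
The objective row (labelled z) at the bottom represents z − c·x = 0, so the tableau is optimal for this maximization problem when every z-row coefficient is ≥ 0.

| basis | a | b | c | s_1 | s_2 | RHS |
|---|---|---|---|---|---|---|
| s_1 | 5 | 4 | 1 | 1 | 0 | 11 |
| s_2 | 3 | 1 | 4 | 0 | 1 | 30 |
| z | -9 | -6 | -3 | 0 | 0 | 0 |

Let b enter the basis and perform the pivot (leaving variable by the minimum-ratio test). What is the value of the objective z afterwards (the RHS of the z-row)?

Ratio test on column b — row 1: 11/4 = 11/4; row 2: 30/1 = 30. Minimum is 11/4 at row 1 (s_1 leaves); pivot element 4.
Pivot on row 1; the z-row RHS becomes 0 − (-6)·(11/4) = 33/2.

33/2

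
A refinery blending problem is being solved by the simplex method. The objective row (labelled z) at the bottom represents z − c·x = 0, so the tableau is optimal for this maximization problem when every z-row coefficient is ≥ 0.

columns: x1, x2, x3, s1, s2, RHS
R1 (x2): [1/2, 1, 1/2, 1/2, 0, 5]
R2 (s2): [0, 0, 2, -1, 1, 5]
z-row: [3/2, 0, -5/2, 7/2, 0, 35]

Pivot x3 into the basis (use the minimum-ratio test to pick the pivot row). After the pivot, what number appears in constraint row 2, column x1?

0

Ratio test on column x3 — row 1: 5/(1/2) = 10; row 2: 5/2 = 5/2. Minimum is 5/2 at row 2 (s2 leaves); pivot element 2.
Divide row 2 by 2; eliminate column x3 from the other rows.
In the new row 2, the x1 entry is the old entry divided by the pivot: 0/2 = 0.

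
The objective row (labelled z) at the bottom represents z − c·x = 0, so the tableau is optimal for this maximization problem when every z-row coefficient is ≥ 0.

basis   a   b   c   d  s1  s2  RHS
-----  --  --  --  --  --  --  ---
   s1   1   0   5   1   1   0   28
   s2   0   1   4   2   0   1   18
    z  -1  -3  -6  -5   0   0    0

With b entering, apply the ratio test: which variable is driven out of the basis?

Column b entries and ratios — s1: 0 ≤ 0, skip; s2: 18/1 = 18.
Smallest ratio is 18 in the row of s2, so s2 leaves.

s2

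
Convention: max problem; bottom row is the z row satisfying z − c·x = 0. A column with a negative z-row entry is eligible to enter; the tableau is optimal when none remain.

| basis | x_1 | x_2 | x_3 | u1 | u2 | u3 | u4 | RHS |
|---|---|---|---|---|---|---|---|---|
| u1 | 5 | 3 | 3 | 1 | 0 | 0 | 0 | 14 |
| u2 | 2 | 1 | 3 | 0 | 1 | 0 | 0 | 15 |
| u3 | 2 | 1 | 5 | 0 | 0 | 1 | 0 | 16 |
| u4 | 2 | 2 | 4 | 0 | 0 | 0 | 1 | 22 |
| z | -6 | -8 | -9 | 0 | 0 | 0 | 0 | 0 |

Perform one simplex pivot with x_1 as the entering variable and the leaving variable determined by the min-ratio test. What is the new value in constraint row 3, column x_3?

Ratio test on column x_1 — row 1: 14/5 = 14/5; row 2: 15/2 = 15/2; row 3: 16/2 = 8; row 4: 22/2 = 11. Minimum is 14/5 at row 1 (u1 leaves); pivot element 5.
Divide row 1 by 5; eliminate column x_1 from the other rows.
Row 3 update in column x_3: 5 − 2·(3/5) = 19/5.

19/5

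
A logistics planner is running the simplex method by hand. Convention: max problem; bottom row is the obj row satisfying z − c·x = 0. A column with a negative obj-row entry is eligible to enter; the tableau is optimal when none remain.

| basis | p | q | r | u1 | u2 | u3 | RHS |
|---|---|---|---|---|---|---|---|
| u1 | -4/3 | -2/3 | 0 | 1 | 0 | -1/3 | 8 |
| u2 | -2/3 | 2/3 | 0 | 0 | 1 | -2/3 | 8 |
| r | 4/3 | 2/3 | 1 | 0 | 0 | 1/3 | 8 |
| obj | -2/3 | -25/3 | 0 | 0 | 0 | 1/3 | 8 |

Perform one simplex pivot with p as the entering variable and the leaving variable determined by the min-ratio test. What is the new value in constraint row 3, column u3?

1/4

Ratio test on column p — row 1: entry -4/3 ≤ 0; row 2: entry -2/3 ≤ 0; row 3: 8/(4/3) = 6. Minimum is 6 at row 3 (r leaves); pivot element 4/3.
Divide row 3 by 4/3; eliminate column p from the other rows.
In the new row 3, the u3 entry is the old entry divided by the pivot: (1/3)/(4/3) = 1/4.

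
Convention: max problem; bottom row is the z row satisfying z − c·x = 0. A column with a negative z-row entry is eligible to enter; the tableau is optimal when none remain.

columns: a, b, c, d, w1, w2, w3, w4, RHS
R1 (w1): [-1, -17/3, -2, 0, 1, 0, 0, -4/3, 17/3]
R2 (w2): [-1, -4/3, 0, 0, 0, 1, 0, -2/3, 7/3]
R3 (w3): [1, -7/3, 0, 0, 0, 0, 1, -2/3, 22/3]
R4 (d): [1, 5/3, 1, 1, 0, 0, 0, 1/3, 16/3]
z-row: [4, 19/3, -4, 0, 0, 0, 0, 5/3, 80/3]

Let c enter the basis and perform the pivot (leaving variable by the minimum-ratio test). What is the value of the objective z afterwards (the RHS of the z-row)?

Ratio test on column c — row 1: entry -2 ≤ 0; row 2: entry 0 ≤ 0; row 3: entry 0 ≤ 0; row 4: (16/3)/1 = 16/3. Minimum is 16/3 at row 4 (d leaves); pivot element 1.
Pivot on row 4; the z-row RHS becomes 80/3 − (-4)·(16/3) = 48.

48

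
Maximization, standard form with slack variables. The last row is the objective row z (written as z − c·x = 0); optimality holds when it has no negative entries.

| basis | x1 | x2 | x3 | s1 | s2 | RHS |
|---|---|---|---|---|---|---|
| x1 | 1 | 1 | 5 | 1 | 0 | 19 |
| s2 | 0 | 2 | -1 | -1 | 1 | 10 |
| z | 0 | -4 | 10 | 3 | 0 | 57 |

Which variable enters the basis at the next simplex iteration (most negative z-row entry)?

x2

Negative z-row entries: x2: -4.
The most negative is -4 in column x2, so x2 enters.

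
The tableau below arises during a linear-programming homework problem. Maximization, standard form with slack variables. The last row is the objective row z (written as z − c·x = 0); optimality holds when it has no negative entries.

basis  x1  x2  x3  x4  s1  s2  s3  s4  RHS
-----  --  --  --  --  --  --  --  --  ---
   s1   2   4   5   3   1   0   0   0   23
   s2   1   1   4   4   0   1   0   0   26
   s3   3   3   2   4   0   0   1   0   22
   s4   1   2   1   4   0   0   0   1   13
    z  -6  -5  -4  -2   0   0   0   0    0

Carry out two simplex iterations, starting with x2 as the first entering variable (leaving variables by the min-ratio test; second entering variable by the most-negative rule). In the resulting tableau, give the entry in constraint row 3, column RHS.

19/6

Ratio test on column x2 — row 1: 23/4 = 23/4; row 2: 26/1 = 26; row 3: 22/3 = 22/3; row 4: 13/2 = 13/2. Minimum is 23/4 at row 1 (s1 leaves); pivot element 4.
Divide row 1 by 4; eliminate column x2 from the other rows.
Second iteration: most negative z-row entry is -7/2 in column x1, so x1 enters.
Ratio test on column x1 — row 1: (23/4)/(1/2) = 23/2; row 2: (81/4)/(1/2) = 81/2; row 3: (19/4)/(3/2) = 19/6; row 4: entry 0 ≤ 0. Minimum is 19/6 at row 3 (s3 leaves); pivot element 3/2.
Divide row 3 by 3/2; eliminate column x1 from the other rows.
After both pivots, the entry at constraint row 3, column RHS is 19/6.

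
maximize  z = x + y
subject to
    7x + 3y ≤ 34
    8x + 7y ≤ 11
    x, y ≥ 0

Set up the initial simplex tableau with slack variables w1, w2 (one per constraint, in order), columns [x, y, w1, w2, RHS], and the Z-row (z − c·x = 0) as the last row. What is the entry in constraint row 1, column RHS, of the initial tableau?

34

The RHS of constraint 1 is b_1 = 34.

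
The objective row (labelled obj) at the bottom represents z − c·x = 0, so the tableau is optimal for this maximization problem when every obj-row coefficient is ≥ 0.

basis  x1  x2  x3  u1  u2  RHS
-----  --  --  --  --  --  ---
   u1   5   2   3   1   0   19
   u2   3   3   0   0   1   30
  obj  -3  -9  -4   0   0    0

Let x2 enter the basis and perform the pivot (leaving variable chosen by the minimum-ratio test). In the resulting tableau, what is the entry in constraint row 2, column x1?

Ratio test on column x2 — row 1: 19/2 = 19/2; row 2: 30/3 = 10. Minimum is 19/2 at row 1 (u1 leaves); pivot element 2.
Divide row 1 by 2; eliminate column x2 from the other rows.
Row 2 update in column x1: 3 − 3·(5/2) = -9/2.

-9/2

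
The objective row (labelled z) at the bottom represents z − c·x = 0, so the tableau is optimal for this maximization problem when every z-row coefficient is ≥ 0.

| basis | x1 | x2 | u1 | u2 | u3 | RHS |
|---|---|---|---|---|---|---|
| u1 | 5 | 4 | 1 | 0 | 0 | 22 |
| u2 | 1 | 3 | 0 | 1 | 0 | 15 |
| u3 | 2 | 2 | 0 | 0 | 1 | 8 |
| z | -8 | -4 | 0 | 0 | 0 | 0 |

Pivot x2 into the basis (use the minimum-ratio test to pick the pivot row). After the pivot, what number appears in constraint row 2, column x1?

Ratio test on column x2 — row 1: 22/4 = 11/2; row 2: 15/3 = 5; row 3: 8/2 = 4. Minimum is 4 at row 3 (u3 leaves); pivot element 2.
Divide row 3 by 2; eliminate column x2 from the other rows.
Row 2 update in column x1: 1 − 3·1 = -2.

-2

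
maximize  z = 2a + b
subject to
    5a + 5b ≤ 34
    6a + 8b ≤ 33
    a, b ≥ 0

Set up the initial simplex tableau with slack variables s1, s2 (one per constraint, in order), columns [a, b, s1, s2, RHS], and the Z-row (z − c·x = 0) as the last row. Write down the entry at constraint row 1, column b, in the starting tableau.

5

Constraint 1 has coefficient 5 on b.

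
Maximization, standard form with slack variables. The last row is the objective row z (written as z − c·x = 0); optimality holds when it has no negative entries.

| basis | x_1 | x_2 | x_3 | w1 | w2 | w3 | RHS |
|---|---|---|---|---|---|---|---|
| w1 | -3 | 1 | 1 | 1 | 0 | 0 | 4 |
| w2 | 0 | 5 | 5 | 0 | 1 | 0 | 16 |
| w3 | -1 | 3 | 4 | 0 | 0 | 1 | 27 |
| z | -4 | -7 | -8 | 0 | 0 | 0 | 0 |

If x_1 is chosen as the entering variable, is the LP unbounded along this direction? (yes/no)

Every constraint-row entry in column x_1 is ≤ 0, so increasing x_1 is unbounded.

yes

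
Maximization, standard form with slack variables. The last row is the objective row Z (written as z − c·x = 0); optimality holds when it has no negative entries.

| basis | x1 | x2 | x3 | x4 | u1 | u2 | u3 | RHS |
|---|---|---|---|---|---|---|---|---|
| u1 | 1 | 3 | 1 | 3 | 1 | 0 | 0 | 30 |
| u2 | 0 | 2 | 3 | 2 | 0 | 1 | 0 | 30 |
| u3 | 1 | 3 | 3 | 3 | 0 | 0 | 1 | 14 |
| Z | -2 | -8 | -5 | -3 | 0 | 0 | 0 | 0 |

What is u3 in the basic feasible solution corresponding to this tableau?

u3 is basic (row 3); its value is the RHS of that row, 14.

14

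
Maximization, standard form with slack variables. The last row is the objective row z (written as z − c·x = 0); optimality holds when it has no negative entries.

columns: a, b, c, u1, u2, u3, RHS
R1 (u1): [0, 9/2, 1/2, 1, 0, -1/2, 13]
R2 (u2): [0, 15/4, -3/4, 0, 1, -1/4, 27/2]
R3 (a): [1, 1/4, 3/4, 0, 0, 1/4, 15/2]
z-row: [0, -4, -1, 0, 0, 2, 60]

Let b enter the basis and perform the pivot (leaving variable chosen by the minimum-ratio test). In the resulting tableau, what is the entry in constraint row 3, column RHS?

Ratio test on column b — row 1: 13/(9/2) = 26/9; row 2: (27/2)/(15/4) = 18/5; row 3: (15/2)/(1/4) = 30. Minimum is 26/9 at row 1 (u1 leaves); pivot element 9/2.
Divide row 1 by 9/2; eliminate column b from the other rows.
Row 3 update in column RHS: 15/2 − (1/4)·(26/9) = 61/9.

61/9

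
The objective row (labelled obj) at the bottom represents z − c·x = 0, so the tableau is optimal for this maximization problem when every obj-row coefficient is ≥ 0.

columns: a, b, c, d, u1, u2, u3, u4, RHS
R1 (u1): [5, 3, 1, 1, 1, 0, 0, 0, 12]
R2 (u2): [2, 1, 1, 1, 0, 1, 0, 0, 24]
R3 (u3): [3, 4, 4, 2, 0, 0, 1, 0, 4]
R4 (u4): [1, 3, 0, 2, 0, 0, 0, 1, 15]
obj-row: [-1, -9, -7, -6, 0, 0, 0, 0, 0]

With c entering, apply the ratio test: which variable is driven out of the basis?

u3

Column c entries and ratios — u1: 12/1 = 12; u2: 24/1 = 24; u3: 4/4 = 1; u4: 0 ≤ 0, skip.
Smallest ratio is 1 in the row of u3, so u3 leaves.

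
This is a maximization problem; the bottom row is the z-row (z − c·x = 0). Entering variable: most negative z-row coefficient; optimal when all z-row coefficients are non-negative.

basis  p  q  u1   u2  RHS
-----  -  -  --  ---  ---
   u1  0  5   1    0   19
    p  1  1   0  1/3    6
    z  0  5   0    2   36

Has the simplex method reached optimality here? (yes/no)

yes

Every z-row coefficient is ≥ 0, so the tableau is optimal.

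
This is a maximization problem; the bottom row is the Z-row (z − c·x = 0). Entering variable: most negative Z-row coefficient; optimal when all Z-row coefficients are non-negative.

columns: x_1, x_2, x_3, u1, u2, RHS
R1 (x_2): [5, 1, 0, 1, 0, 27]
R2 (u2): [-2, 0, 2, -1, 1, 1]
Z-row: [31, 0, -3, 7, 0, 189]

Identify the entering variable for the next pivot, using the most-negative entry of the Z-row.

Negative Z-row entries: x_3: -3.
The most negative is -3 in column x_3, so x_3 enters.

x_3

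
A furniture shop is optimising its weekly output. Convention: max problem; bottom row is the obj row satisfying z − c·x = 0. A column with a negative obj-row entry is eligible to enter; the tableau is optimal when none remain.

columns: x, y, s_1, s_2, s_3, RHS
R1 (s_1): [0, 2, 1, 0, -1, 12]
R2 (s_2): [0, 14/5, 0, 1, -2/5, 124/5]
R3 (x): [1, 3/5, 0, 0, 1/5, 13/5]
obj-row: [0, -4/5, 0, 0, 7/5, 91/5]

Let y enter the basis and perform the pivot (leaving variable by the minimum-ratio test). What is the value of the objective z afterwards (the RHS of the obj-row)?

Ratio test on column y — row 1: 12/2 = 6; row 2: (124/5)/(14/5) = 62/7; row 3: (13/5)/(3/5) = 13/3. Minimum is 13/3 at row 3 (x leaves); pivot element 3/5.
Pivot on row 3; the obj-row RHS becomes 91/5 − (-4/5)·(13/3) = 65/3.

65/3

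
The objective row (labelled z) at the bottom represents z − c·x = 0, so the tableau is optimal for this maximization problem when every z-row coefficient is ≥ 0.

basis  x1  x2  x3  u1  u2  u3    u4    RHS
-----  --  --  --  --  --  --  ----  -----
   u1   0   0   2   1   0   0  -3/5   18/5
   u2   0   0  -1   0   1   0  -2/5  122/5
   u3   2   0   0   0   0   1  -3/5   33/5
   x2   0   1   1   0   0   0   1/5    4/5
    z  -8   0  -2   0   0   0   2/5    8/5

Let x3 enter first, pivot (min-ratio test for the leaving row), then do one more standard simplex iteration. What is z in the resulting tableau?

Ratio test on column x3 — row 1: (18/5)/2 = 9/5; row 2: entry -1 ≤ 0; row 3: entry 0 ≤ 0; row 4: (4/5)/1 = 4/5. Minimum is 4/5 at row 4 (x2 leaves); pivot element 1.
Pivot on row 4; the z-row RHS becomes 8/5 − (-2)·(4/5) = 16/5.
Next entering variable (most negative z-row entry -8): x1.
Ratio test on column x1 — row 1: entry 0 ≤ 0; row 2: entry 0 ≤ 0; row 3: (33/5)/2 = 33/10; row 4: entry 0 ≤ 0. Minimum is 33/10 at row 3 (u3 leaves); pivot element 2.
After the second pivot the z-row RHS is 16/5 − (-8)·(33/10) = 148/5.

148/5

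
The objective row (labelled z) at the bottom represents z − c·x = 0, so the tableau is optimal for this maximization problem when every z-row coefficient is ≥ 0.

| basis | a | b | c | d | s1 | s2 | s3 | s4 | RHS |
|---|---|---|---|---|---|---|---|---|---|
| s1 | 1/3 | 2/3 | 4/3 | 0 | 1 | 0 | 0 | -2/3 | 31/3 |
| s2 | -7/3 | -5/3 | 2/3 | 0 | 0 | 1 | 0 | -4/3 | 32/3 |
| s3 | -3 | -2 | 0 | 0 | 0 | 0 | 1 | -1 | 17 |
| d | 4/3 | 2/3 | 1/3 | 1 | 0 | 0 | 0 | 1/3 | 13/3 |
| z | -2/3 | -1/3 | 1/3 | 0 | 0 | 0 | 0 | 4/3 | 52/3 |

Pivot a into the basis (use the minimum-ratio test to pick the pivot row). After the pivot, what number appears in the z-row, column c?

Ratio test on column a — row 1: (31/3)/(1/3) = 31; row 2: entry -7/3 ≤ 0; row 3: entry -3 ≤ 0; row 4: (13/3)/(4/3) = 13/4. Minimum is 13/4 at row 4 (d leaves); pivot element 4/3.
Divide row 4 by 4/3; eliminate column a from the other rows.
z-row update in column c: 1/3 − (-2/3)·(1/4) = 1/2.

1/2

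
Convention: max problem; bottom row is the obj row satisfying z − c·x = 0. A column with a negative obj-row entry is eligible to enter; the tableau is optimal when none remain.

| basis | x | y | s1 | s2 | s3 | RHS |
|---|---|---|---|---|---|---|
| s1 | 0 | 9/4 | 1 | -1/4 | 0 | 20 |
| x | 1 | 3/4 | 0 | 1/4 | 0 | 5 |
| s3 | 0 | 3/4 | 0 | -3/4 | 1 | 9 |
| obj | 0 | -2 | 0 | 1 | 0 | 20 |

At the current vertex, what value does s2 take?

0

s2 is not in the basis, so in the current basic feasible solution s2 = 0.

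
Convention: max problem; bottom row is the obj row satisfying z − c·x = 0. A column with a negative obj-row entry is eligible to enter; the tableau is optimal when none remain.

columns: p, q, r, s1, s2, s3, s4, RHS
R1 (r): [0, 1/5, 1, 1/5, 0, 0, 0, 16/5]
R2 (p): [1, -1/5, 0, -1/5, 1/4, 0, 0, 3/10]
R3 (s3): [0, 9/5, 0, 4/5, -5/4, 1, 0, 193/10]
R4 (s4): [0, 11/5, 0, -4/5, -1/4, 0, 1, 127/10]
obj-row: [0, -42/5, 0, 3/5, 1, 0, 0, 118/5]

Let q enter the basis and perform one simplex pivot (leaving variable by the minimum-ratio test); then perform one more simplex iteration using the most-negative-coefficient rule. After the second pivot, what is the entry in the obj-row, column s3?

Ratio test on column q — row 1: (16/5)/(1/5) = 16; row 2: entry -1/5 ≤ 0; row 3: (193/10)/(9/5) = 193/18; row 4: (127/10)/(11/5) = 127/22. Minimum is 127/22 at row 4 (s4 leaves); pivot element 11/5.
Divide row 4 by 11/5; eliminate column q from the other rows.
Second iteration: most negative obj-row entry is -27/11 in column s1, so s1 enters.
Ratio test on column s1 — row 1: (45/22)/(3/11) = 15/2; row 2: entry -3/11 ≤ 0; row 3: (98/11)/(16/11) = 49/8; row 4: entry -4/11 ≤ 0. Minimum is 49/8 at row 3 (s3 leaves); pivot element 16/11.
Divide row 3 by 16/11; eliminate column s1 from the other rows.
After both pivots, the entry at the obj-row, column s3 is 27/16.

27/16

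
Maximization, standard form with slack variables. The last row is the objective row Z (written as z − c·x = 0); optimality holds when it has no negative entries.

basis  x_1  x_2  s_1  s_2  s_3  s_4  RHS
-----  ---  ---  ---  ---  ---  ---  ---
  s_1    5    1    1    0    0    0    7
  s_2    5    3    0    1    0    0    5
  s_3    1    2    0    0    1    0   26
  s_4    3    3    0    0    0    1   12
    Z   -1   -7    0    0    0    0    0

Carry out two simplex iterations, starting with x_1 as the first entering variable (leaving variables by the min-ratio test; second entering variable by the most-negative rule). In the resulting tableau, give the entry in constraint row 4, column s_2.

-1

Ratio test on column x_1 — row 1: 7/5 = 7/5; row 2: 5/5 = 1; row 3: 26/1 = 26; row 4: 12/3 = 4. Minimum is 1 at row 2 (s_2 leaves); pivot element 5.
Divide row 2 by 5; eliminate column x_1 from the other rows.
Second iteration: most negative Z-row entry is -32/5 in column x_2, so x_2 enters.
Ratio test on column x_2 — row 1: entry -2 ≤ 0; row 2: 1/(3/5) = 5/3; row 3: 25/(7/5) = 125/7; row 4: 9/(6/5) = 15/2. Minimum is 5/3 at row 2 (x_1 leaves); pivot element 3/5.
Divide row 2 by 3/5; eliminate column x_2 from the other rows.
After both pivots, the entry at constraint row 4, column s_2 is -1.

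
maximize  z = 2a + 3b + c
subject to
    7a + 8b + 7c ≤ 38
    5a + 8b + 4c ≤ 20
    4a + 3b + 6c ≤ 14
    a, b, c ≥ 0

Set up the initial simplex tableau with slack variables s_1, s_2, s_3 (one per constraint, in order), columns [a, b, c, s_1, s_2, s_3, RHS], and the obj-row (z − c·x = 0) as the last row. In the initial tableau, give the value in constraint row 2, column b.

Constraint 2 has coefficient 8 on b.

8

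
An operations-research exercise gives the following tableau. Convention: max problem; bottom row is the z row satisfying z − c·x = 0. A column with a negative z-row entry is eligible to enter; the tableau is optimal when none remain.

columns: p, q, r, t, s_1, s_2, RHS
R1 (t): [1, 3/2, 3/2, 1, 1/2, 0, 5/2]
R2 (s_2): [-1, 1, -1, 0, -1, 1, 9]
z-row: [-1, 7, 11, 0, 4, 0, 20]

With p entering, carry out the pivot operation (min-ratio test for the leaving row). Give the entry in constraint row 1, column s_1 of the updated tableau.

1/2

Ratio test on column p — row 1: (5/2)/1 = 5/2; row 2: entry -1 ≤ 0. Minimum is 5/2 at row 1 (t leaves); pivot element 1.
Divide row 1 by 1; eliminate column p from the other rows.
In the new row 1, the s_1 entry is the old entry divided by the pivot: (1/2)/1 = 1/2.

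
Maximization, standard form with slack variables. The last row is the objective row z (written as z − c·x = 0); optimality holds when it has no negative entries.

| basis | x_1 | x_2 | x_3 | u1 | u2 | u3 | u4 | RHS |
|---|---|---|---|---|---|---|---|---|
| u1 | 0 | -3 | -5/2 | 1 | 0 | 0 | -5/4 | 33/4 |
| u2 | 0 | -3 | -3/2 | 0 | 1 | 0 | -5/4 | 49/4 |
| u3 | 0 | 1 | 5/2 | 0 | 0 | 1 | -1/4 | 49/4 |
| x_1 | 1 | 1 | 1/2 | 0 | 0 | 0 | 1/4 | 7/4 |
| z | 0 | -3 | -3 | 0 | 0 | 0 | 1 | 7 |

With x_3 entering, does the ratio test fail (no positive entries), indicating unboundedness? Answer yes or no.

Column x_3 has positive entries in row(s) 3, 4, so the ratio test bounds it — not unbounded.

no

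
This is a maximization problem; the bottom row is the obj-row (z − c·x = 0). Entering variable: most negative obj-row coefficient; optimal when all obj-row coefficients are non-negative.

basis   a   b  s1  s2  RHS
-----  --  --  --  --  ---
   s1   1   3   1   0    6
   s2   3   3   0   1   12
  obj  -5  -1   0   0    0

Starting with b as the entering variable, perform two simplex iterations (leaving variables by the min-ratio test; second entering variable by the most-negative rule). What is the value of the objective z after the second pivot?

Ratio test on column b — row 1: 6/3 = 2; row 2: 12/3 = 4. Minimum is 2 at row 1 (s1 leaves); pivot element 3.
Pivot on row 1; the obj-row RHS becomes 0 − (-1)·2 = 2.
Next entering variable (most negative obj-row entry -14/3): a.
Ratio test on column a — row 1: 2/(1/3) = 6; row 2: 6/2 = 3. Minimum is 3 at row 2 (s2 leaves); pivot element 2.
After the second pivot the obj-row RHS is 2 − (-14/3)·3 = 16.

16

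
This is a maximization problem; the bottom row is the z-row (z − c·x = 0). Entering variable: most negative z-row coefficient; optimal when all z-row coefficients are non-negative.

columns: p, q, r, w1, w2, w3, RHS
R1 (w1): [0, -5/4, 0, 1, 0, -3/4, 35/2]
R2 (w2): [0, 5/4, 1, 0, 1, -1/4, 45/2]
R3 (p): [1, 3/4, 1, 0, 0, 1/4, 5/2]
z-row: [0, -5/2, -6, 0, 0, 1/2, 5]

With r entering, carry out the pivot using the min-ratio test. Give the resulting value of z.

Ratio test on column r — row 1: entry 0 ≤ 0; row 2: (45/2)/1 = 45/2; row 3: (5/2)/1 = 5/2. Minimum is 5/2 at row 3 (p leaves); pivot element 1.
Pivot on row 3; the z-row RHS becomes 5 − (-6)·(5/2) = 20.

20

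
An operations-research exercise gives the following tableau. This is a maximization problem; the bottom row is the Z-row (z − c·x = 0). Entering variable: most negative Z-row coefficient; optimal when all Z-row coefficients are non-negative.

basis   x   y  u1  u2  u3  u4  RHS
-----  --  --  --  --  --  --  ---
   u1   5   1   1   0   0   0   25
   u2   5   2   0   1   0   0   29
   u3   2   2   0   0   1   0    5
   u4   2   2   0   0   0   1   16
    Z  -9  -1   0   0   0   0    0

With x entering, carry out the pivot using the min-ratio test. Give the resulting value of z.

45/2

Ratio test on column x — row 1: 25/5 = 5; row 2: 29/5 = 29/5; row 3: 5/2 = 5/2; row 4: 16/2 = 8. Minimum is 5/2 at row 3 (u3 leaves); pivot element 2.
Pivot on row 3; the Z-row RHS becomes 0 − (-9)·(5/2) = 45/2.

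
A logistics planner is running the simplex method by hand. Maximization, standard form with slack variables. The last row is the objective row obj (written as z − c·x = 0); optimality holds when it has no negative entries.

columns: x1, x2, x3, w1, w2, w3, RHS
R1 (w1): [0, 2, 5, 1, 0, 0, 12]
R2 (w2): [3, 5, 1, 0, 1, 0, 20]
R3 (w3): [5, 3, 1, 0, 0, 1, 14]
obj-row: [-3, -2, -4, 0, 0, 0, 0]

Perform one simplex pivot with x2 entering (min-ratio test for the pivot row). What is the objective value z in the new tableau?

Ratio test on column x2 — row 1: 12/2 = 6; row 2: 20/5 = 4; row 3: 14/3 = 14/3. Minimum is 4 at row 2 (w2 leaves); pivot element 5.
Pivot on row 2; the obj-row RHS becomes 0 − (-2)·4 = 8.

8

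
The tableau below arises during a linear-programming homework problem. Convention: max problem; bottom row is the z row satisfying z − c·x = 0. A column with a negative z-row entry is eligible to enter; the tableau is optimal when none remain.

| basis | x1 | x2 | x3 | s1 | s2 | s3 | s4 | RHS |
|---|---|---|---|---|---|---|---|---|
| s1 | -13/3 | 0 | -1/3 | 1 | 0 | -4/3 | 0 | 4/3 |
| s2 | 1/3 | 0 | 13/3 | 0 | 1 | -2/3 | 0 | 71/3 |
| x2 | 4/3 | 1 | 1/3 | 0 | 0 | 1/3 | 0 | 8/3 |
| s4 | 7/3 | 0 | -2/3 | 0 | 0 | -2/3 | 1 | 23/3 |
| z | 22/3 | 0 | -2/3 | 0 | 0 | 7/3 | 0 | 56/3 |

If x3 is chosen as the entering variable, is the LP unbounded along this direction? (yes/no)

no

Column x3 has positive entries in row(s) 2, 3, so the ratio test bounds it — not unbounded.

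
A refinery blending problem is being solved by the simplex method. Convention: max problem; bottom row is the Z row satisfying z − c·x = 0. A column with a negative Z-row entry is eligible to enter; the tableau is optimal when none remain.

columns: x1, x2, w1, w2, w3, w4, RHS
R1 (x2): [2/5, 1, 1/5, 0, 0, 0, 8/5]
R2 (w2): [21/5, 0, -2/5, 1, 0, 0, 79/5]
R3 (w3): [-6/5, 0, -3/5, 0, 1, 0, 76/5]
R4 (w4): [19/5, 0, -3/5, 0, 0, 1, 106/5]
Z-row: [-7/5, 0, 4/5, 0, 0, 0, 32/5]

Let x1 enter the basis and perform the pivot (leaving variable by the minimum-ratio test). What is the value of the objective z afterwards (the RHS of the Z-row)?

Ratio test on column x1 — row 1: (8/5)/(2/5) = 4; row 2: (79/5)/(21/5) = 79/21; row 3: entry -6/5 ≤ 0; row 4: (106/5)/(19/5) = 106/19. Minimum is 79/21 at row 2 (w2 leaves); pivot element 21/5.
Pivot on row 2; the Z-row RHS becomes 32/5 − (-7/5)·(79/21) = 35/3.

35/3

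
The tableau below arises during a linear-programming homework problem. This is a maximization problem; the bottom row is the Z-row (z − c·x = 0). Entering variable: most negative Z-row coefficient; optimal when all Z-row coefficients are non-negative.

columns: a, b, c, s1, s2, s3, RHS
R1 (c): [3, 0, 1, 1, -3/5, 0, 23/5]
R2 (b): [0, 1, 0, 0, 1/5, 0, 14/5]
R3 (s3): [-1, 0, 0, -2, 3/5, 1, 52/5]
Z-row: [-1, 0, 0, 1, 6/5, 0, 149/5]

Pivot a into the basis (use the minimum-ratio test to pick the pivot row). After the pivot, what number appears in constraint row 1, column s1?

Ratio test on column a — row 1: (23/5)/3 = 23/15; row 2: entry 0 ≤ 0; row 3: entry -1 ≤ 0. Minimum is 23/15 at row 1 (c leaves); pivot element 3.
Divide row 1 by 3; eliminate column a from the other rows.
In the new row 1, the s1 entry is the old entry divided by the pivot: 1/3 = 1/3.

1/3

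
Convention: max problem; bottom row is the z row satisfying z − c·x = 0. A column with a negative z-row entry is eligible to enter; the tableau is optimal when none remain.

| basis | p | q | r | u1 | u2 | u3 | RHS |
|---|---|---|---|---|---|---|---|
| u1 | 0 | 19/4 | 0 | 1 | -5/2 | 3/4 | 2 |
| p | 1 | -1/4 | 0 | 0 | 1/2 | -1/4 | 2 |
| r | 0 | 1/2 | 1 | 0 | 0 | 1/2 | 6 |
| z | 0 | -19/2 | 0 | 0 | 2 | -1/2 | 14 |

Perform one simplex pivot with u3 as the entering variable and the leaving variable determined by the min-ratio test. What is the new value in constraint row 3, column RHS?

Ratio test on column u3 — row 1: 2/(3/4) = 8/3; row 2: entry -1/4 ≤ 0; row 3: 6/(1/2) = 12. Minimum is 8/3 at row 1 (u1 leaves); pivot element 3/4.
Divide row 1 by 3/4; eliminate column u3 from the other rows.
Row 3 update in column RHS: 6 − (1/2)·(8/3) = 14/3.

14/3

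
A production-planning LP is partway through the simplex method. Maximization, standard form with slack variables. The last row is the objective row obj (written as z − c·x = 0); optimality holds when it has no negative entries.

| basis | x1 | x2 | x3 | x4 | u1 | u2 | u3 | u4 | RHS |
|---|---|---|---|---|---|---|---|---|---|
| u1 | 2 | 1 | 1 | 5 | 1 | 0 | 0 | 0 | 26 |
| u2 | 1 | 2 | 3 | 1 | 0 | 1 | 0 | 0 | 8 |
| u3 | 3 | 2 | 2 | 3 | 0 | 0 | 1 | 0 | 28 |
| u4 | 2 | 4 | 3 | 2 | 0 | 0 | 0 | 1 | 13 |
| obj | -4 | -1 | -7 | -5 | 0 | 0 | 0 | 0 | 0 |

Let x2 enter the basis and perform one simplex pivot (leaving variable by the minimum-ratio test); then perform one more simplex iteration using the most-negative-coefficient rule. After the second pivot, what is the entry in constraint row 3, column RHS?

21

Ratio test on column x2 — row 1: 26/1 = 26; row 2: 8/2 = 4; row 3: 28/2 = 14; row 4: 13/4 = 13/4. Minimum is 13/4 at row 4 (u4 leaves); pivot element 4.
Divide row 4 by 4; eliminate column x2 from the other rows.
Second iteration: most negative obj-row entry is -25/4 in column x3, so x3 enters.
Ratio test on column x3 — row 1: (91/4)/(1/4) = 91; row 2: (3/2)/(3/2) = 1; row 3: (43/2)/(1/2) = 43; row 4: (13/4)/(3/4) = 13/3. Minimum is 1 at row 2 (u2 leaves); pivot element 3/2.
Divide row 2 by 3/2; eliminate column x3 from the other rows.
After both pivots, the entry at constraint row 3, column RHS is 21.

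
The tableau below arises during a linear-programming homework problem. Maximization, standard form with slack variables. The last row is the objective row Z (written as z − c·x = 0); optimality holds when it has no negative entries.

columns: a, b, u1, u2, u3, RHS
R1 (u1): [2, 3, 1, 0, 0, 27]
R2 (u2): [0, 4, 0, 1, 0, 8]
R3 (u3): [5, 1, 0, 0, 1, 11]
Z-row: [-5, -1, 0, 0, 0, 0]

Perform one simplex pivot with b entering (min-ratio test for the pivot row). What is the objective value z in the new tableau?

Ratio test on column b — row 1: 27/3 = 9; row 2: 8/4 = 2; row 3: 11/1 = 11. Minimum is 2 at row 2 (u2 leaves); pivot element 4.
Pivot on row 2; the Z-row RHS becomes 0 − (-1)·2 = 2.

2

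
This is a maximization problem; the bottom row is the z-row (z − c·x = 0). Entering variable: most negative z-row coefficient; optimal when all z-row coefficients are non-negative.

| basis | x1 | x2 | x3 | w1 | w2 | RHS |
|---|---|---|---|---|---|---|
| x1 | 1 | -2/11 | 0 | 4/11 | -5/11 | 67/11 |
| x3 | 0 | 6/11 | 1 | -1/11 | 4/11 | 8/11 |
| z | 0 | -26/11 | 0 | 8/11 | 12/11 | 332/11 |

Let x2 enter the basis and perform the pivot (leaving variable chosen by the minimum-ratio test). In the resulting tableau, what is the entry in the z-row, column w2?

8/3

Ratio test on column x2 — row 1: entry -2/11 ≤ 0; row 2: (8/11)/(6/11) = 4/3. Minimum is 4/3 at row 2 (x3 leaves); pivot element 6/11.
Divide row 2 by 6/11; eliminate column x2 from the other rows.
z-row update in column w2: 12/11 − (-26/11)·(2/3) = 8/3.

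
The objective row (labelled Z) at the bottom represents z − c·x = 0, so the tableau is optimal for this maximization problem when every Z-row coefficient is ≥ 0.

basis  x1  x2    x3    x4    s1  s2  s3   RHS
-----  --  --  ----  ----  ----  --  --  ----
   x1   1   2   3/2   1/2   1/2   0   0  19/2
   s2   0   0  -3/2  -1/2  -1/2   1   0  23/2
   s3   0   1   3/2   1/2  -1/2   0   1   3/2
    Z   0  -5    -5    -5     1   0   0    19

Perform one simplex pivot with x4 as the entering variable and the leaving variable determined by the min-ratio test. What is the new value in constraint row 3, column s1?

-1

Ratio test on column x4 — row 1: (19/2)/(1/2) = 19; row 2: entry -1/2 ≤ 0; row 3: (3/2)/(1/2) = 3. Minimum is 3 at row 3 (s3 leaves); pivot element 1/2.
Divide row 3 by 1/2; eliminate column x4 from the other rows.
In the new row 3, the s1 entry is the old entry divided by the pivot: (-1/2)/(1/2) = -1.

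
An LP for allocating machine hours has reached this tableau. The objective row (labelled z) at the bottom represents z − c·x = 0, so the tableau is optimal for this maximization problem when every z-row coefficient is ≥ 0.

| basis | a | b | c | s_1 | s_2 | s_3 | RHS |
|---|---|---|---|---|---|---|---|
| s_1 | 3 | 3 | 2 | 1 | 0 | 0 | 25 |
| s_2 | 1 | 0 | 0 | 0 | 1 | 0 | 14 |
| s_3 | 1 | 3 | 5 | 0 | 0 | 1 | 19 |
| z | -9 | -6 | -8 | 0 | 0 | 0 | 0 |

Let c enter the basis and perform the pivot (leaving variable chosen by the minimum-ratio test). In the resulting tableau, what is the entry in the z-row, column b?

-6/5

Ratio test on column c — row 1: 25/2 = 25/2; row 2: entry 0 ≤ 0; row 3: 19/5 = 19/5. Minimum is 19/5 at row 3 (s_3 leaves); pivot element 5.
Divide row 3 by 5; eliminate column c from the other rows.
z-row update in column b: -6 − (-8)·(3/5) = -6/5.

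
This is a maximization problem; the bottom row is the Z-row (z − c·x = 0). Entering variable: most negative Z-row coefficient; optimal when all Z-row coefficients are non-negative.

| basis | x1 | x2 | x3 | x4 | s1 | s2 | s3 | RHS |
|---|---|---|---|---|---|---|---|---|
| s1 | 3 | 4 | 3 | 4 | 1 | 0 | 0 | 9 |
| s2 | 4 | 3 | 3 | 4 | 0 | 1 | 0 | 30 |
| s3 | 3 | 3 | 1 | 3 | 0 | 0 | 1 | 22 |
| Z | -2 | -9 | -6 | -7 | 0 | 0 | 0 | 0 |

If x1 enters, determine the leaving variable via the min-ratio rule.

s1

Column x1 entries and ratios — s1: 9/3 = 3; s2: 30/4 = 15/2; s3: 22/3 = 22/3.
Smallest ratio is 3 in the row of s1, so s1 leaves.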